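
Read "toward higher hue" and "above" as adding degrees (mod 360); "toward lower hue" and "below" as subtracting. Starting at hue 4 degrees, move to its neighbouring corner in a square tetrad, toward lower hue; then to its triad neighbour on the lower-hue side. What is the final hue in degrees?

154°

square ↓ −90°: 4 − 90 = -86 → -86 + 360 = 274°
triadic ↓ −120°: 274 − 120 = 154°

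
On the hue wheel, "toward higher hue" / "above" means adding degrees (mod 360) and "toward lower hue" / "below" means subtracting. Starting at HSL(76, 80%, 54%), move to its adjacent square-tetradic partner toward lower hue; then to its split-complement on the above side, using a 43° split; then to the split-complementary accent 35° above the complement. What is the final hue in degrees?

−90° (square ↓): 76 − 90 = -14 → -14 + 360 = 346°
+223° (split-comp 43° ↑): 346 + 223 = 569 → 569 − 360 = 209°
+215° (split-comp 35° ↑): 209 + 215 = 424 → 424 − 360 = 64°

64°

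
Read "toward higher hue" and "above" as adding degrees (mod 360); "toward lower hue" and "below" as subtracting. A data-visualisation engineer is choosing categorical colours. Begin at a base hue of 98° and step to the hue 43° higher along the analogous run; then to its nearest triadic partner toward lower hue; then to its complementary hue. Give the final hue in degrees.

analog 43° ↑ +43°: 98 + 43 = 141°
triadic ↓ −120°: 141 − 120 = 21°
complement +180°: 21 + 180 = 201°

201°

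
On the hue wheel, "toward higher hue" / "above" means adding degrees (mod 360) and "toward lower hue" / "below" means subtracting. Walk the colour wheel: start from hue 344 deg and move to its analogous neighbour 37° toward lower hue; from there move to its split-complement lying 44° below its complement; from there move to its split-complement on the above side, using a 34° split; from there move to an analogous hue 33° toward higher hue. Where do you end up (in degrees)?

330°

344 − 37 = 307°   (analog 37° ↓)
307 + 136 = 443 → 443 − 360 = 83°   (split-comp 44° ↓)
83 + 214 = 297°   (split-comp 34° ↑)
297 + 33 = 330°   (analog 33° ↑)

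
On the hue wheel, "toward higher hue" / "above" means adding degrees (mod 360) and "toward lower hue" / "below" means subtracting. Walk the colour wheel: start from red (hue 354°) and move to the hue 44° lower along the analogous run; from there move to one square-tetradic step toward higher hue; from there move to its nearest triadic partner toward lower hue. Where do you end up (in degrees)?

analog 44° ↓ −44°: 354 − 44 = 310°
square ↑ +90°: 310 + 90 = 400 → 400 − 360 = 40°
triadic ↓ −120°: 40 − 120 = -80 → -80 + 360 = 280°

280°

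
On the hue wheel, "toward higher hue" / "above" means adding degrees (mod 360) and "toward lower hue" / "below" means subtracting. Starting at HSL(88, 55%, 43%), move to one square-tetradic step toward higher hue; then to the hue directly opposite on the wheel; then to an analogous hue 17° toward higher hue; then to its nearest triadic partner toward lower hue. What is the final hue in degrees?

+90° (square ↑): 88 + 90 = 178°
+180° (complement): 178 + 180 = 358°
+17° (analog 17° ↑): 358 + 17 = 375 → 375 − 360 = 15°
−120° (triadic ↓): 15 − 120 = -105 → -105 + 360 = 255°

255°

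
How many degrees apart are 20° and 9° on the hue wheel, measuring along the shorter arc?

|20 − 9| = 11.
11 ≤ 180, so the shorter arc is 11°.

11°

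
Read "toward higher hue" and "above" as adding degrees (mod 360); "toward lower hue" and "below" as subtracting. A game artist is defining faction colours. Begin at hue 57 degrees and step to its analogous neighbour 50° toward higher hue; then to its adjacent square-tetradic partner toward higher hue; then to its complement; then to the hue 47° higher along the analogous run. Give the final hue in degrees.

64°

57 + 50 = 107°   (analog 50° ↑)
107 + 90 = 197°   (square ↑)
197 + 180 = 377 → 377 − 360 = 17°   (complement)
17 + 47 = 64°   (analog 47° ↑)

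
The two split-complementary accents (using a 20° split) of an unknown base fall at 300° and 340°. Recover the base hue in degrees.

The accents sit 20° either side of the complement, so the complement is their short-arc midpoint on the wheel.
Short-arc midpoint of 300° and 340°: 320°.
Base is 180° from the complement: 320 − 180 = 140°

140°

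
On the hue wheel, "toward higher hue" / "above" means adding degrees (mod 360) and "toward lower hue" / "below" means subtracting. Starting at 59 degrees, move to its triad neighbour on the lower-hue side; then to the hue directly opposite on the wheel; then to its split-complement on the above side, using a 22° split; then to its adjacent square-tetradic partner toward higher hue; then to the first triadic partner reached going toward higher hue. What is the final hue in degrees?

triadic ↓ −120°: 59 − 120 = -61 → -61 + 360 = 299°
complement +180°: 299 + 180 = 479 → 479 − 360 = 119°
split-comp 22° ↑ +202°: 119 + 202 = 321°
square ↑ +90°: 321 + 90 = 411 → 411 − 360 = 51°
triadic ↑ +120°: 51 + 120 = 171°

171°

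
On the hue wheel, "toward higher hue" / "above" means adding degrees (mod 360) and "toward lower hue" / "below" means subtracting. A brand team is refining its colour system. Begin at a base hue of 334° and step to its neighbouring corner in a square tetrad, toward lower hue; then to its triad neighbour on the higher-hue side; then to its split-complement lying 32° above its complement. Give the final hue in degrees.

216°

−90° (square ↓): 334 − 90 = 244°
+120° (triadic ↑): 244 + 120 = 364 → 364 − 360 = 4°
+212° (split-comp 32° ↑): 4 + 212 = 216°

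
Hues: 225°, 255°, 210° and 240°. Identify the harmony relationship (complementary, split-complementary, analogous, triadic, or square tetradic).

Sort the hues: 210°, 225°, 240°, 255°.
Successive gaps around the wheel: 15°, 15°, 15°, 315°.
A run of hues at equal small steps (15°) with one large closing gap is an analogous group.

analogous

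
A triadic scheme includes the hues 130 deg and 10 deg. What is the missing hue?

A triad places three hues 120° apart.
The full set through 10° is {10°, 130°, 250°}.
Given {10°, 130°}, the missing hue is 250°.

250°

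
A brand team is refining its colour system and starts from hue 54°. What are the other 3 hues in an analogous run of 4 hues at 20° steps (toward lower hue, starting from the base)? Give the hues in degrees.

Analogous hues sit every 20° along the wheel.
54 − 20 = 34°
54 − 40 = 14°
54 − 60 = -6 → -6 + 360 = 354°

34°, 14°, 354°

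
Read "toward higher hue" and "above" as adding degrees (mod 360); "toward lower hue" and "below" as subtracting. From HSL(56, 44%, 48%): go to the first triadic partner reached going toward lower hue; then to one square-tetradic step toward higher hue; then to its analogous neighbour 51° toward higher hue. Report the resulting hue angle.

77°

triadic ↓ −120°: 56 − 120 = -64 → -64 + 360 = 296°
square ↑ +90°: 296 + 90 = 386 → 386 − 360 = 26°
analog 51° ↑ +51°: 26 + 51 = 77°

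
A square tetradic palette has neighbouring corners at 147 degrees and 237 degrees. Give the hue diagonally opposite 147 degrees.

A square tetradic scheme places four hues 90° apart; opposite corners are 180° apart.
147 + 180 = 327°

327°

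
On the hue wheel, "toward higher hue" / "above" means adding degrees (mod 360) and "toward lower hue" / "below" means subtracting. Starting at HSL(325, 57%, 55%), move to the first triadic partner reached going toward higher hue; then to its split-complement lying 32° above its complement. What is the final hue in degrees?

triadic ↑ +120°: 325 + 120 = 445 → 445 − 360 = 85°
split-comp 32° ↑ +212°: 85 + 212 = 297°

297°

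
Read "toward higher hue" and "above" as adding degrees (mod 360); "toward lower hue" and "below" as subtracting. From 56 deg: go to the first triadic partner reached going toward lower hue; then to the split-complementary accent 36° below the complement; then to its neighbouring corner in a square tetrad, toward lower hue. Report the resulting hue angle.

350°

triadic ↓ −120°: 56 − 120 = -64 → -64 + 360 = 296°
split-comp 36° ↓ +144°: 296 + 144 = 440 → 440 − 360 = 80°
square ↓ −90°: 80 − 90 = -10 → -10 + 360 = 350°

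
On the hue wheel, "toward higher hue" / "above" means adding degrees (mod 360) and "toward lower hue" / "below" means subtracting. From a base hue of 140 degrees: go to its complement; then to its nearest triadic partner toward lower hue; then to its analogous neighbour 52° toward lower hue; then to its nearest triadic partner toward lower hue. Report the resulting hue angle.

28°

complement +180°: 140 + 180 = 320°
triadic ↓ −120°: 320 − 120 = 200°
analog 52° ↓ −52°: 200 − 52 = 148°
triadic ↓ −120°: 148 − 120 = 28°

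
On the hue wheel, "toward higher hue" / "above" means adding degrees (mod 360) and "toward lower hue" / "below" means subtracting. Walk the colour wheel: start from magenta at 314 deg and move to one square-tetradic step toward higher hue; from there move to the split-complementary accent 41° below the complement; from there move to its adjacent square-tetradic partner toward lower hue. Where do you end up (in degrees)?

93°

314 + 90 = 404 → 404 − 360 = 44°   (square ↑)
44 + 139 = 183°   (split-comp 41° ↓)
183 − 90 = 93°   (square ↓)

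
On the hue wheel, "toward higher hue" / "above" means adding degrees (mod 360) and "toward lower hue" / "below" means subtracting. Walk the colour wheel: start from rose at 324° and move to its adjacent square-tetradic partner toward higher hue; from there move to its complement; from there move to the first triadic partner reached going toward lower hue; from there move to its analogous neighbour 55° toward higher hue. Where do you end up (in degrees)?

169°

324 + 90 = 414 → 414 − 360 = 54°   (square ↑)
54 + 180 = 234°   (complement)
234 − 120 = 114°   (triadic ↓)
114 + 55 = 169°   (analog 55° ↑)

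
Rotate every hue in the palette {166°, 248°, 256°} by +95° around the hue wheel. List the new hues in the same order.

166 + 95 = 261°
248 + 95 = 343°
256 + 95 = 351°

261°, 343°, 351°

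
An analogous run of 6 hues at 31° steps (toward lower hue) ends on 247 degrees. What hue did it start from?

42°

5 steps of 31° (toward lower hue) give a net shift of −155°.
Start = end − shift: 247 + 155 = 402 → 402 − 360 = 42°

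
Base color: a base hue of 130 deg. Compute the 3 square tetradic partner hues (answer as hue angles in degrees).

130 + 90 = 220°
130 + 180 = 310°
130 + 270 = 400 → 400 − 360 = 40°

220°, 310°, and 40°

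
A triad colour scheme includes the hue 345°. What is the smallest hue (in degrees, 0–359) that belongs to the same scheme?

105°

A triad places three hues 120° apart.
The full set through 345° is {105°, 225°, 345°}.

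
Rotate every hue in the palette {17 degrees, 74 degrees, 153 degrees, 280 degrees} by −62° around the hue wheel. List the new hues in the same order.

315°, 12°, 91°, 218°

17 − 62 = -45 → -45 + 360 = 315°
74 − 62 = 12°
153 − 62 = 91°
280 − 62 = 218°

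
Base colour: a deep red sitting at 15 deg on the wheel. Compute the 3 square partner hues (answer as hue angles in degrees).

105°, 195° and 285°

A square tetradic scheme places four hues every 90°.
15 + 90 = 105°
15 + 180 = 195°
15 + 270 = 285°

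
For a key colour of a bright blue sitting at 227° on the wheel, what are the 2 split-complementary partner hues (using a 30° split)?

17° and 77°

Complement of 227°: 227 + 180 = 407 → 407 − 360 = 47°
47 − 30 = 17°
47 + 30 = 77°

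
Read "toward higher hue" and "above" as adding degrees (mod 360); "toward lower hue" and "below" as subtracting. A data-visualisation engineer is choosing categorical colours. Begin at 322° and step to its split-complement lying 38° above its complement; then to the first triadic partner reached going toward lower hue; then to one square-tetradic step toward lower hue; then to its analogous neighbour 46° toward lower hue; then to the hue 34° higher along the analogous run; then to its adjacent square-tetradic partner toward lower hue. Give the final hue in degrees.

228°

split-comp 38° ↑ +218°: 322 + 218 = 540 → 540 − 360 = 180°
triadic ↓ −120°: 180 − 120 = 60°
square ↓ −90°: 60 − 90 = -30 → -30 + 360 = 330°
analog 46° ↓ −46°: 330 − 46 = 284°
analog 34° ↑ +34°: 284 + 34 = 318°
square ↓ −90°: 318 − 90 = 228°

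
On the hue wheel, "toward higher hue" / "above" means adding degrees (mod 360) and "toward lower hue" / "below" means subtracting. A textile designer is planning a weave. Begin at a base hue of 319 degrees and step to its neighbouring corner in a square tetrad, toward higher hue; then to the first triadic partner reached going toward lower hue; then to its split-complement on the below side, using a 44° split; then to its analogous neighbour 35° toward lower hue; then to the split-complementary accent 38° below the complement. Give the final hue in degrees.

172°

319 + 90 = 409 → 409 − 360 = 49°   (square ↑)
49 − 120 = -71 → -71 + 360 = 289°   (triadic ↓)
289 + 136 = 425 → 425 − 360 = 65°   (split-comp 44° ↓)
65 − 35 = 30°   (analog 35° ↓)
30 + 142 = 172°   (split-comp 38° ↓)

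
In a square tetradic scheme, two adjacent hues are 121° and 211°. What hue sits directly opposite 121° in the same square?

301°

A square tetradic scheme places four hues 90° apart; opposite corners are 180° apart.
121 + 180 = 301°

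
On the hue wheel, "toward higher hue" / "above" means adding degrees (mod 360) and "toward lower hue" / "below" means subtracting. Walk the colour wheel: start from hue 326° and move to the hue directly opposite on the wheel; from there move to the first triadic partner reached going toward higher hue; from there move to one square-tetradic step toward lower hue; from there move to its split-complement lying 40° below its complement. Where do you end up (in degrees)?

316°

326 + 180 = 506 → 506 − 360 = 146°   (complement)
146 + 120 = 266°   (triadic ↑)
266 − 90 = 176°   (square ↓)
176 + 140 = 316°   (split-comp 40° ↓)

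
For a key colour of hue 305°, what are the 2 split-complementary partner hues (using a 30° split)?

95° and 155°

Split-complementary hues sit 30° either side of the complement.
Complement of 305°: 305 + 180 = 485 → 485 − 360 = 125°
125 − 30 = 95°
125 + 30 = 155°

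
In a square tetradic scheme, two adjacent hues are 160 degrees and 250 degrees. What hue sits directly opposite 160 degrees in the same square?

A square tetradic scheme places four hues 90° apart; opposite corners are 180° apart.
160 + 180 = 340°

340°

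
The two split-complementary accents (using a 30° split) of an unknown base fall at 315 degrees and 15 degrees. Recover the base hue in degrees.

The accents sit 30° either side of the complement, so the complement is their short-arc midpoint on the wheel.
Short-arc midpoint of 315° and 15°: 345°.
Base is 180° from the complement: 345 − 180 = 165°

165°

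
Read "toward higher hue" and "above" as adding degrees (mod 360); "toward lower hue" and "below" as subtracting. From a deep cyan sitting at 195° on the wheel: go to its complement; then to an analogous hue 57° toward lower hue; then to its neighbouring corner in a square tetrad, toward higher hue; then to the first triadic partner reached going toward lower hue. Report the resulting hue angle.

288°

+180° (complement): 195 + 180 = 375 → 375 − 360 = 15°
−57° (analog 57° ↓): 15 − 57 = -42 → -42 + 360 = 318°
+90° (square ↑): 318 + 90 = 408 → 408 − 360 = 48°
−120° (triadic ↓): 48 − 120 = -72 → -72 + 360 = 288°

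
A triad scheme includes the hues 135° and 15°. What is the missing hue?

A triad places three hues 120° apart.
The full set through 15° is {15°, 135°, 255°}.
Given {15°, 135°}, the missing hue is 255°.

255°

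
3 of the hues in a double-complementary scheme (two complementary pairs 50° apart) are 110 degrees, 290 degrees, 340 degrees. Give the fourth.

160°

A rectangular tetradic uses two complementary pairs 50° apart: offsets 0°, 50°, 180°, 230°.
Among {110°, 290°, 340°}, 110° and 290° are a 180° pair.
The remaining hue 340° needs its own complement: 340 + 180 = 520 → 520 − 360 = 160°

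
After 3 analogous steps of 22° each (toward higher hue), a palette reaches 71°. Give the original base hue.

3 steps of 22° (toward higher hue) give a net shift of +66°.
Start = end − shift: 71 − 66 = 5°

5°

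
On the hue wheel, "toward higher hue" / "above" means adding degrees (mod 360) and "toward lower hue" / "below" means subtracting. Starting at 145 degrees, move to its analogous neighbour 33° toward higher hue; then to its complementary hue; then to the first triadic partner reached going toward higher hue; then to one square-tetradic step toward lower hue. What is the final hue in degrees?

analog 33° ↑ +33°: 145 + 33 = 178°
complement +180°: 178 + 180 = 358°
triadic ↑ +120°: 358 + 120 = 478 → 478 − 360 = 118°
square ↓ −90°: 118 − 90 = 28°

28°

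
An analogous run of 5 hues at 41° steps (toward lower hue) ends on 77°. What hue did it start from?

241°

4 steps of 41° (toward lower hue) give a net shift of −164°.
Start = end − shift: 77 + 164 = 241°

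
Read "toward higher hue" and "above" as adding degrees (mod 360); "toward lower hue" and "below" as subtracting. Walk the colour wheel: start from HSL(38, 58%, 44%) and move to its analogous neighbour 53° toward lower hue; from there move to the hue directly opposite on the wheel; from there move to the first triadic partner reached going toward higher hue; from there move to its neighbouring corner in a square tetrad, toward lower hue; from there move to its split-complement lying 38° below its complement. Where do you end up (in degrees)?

analog 53° ↓ −53°: 38 − 53 = -15 → -15 + 360 = 345°
complement +180°: 345 + 180 = 525 → 525 − 360 = 165°
triadic ↑ +120°: 165 + 120 = 285°
square ↓ −90°: 285 − 90 = 195°
split-comp 38° ↓ +142°: 195 + 142 = 337°

337°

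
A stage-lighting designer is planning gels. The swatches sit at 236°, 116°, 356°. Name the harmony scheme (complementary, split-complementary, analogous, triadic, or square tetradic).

Sort the hues: 116°, 236°, 356°.
Successive gaps around the wheel: 120°, 120°, 120°.
Three hues equally spaced 120° apart form a triad.

triadic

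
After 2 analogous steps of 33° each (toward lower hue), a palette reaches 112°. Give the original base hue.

178°

2 steps of 33° (toward lower hue) give a net shift of −66°.
Start = end − shift: 112 + 66 = 178°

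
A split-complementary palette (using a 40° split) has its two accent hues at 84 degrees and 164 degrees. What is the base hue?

The accents sit 40° either side of the complement, so the complement is their short-arc midpoint on the wheel.
Short-arc midpoint of 84° and 164°: 124°.
Base is 180° from the complement: 124 − 180 = -56 → -56 + 360 = 304°

304°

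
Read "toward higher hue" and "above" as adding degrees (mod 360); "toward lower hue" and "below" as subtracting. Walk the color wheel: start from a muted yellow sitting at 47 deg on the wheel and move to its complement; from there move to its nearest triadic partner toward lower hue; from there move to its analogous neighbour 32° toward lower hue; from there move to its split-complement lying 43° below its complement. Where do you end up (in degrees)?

212°

complement +180°: 47 + 180 = 227°
triadic ↓ −120°: 227 − 120 = 107°
analog 32° ↓ −32°: 107 − 32 = 75°
split-comp 43° ↓ +137°: 75 + 137 = 212°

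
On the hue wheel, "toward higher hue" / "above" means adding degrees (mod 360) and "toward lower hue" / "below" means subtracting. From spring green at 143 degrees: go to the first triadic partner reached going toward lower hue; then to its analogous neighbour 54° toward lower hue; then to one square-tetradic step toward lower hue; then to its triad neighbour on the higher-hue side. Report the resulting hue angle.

143 − 120 = 23°   (triadic ↓)
23 − 54 = -31 → -31 + 360 = 329°   (analog 54° ↓)
329 − 90 = 239°   (square ↓)
239 + 120 = 359°   (triadic ↑)

359°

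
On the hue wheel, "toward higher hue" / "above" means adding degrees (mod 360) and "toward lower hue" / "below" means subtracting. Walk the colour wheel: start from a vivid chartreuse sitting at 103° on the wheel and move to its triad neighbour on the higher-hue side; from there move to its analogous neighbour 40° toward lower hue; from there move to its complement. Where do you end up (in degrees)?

+120° (triadic ↑): 103 + 120 = 223°
−40° (analog 40° ↓): 223 − 40 = 183°
+180° (complement): 183 + 180 = 363 → 363 − 360 = 3°

3°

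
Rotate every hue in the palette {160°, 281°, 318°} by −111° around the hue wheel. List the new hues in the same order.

160 − 111 = 49°
281 − 111 = 170°
318 − 111 = 207°

49°, 170°, 207°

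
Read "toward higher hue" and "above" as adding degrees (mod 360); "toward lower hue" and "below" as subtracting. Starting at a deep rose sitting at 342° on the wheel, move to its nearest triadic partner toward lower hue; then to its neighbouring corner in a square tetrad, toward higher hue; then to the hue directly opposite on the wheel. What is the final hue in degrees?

−120° (triadic ↓): 342 − 120 = 222°
+90° (square ↑): 222 + 90 = 312°
+180° (complement): 312 + 180 = 492 → 492 − 360 = 132°

132°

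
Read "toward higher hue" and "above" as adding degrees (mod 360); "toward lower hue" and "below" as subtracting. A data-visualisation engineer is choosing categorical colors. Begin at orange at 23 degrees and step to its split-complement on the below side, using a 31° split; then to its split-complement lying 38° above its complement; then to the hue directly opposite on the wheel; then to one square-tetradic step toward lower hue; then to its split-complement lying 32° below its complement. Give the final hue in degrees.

268°

+149° (split-comp 31° ↓): 23 + 149 = 172°
+218° (split-comp 38° ↑): 172 + 218 = 390 → 390 − 360 = 30°
+180° (complement): 30 + 180 = 210°
−90° (square ↓): 210 − 90 = 120°
+148° (split-comp 32° ↓): 120 + 148 = 268°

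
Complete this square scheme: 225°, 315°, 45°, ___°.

135°

A square tetradic scheme places four hues every 90°.
The full set through 45° is {45°, 135°, 225°, 315°}.
Given {45°, 225°, 315°}, the missing hue is 135°.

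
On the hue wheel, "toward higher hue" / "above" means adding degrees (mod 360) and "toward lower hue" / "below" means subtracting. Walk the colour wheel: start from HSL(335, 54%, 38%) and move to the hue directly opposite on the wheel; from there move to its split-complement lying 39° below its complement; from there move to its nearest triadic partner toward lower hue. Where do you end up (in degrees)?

176°

335 + 180 = 515 → 515 − 360 = 155°   (complement)
155 + 141 = 296°   (split-comp 39° ↓)
296 − 120 = 176°   (triadic ↓)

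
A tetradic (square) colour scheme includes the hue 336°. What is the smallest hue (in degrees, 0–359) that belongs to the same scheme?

66°

A square tetradic scheme places four hues every 90°.
The full set through 336° is {66°, 156°, 246°, 336°}.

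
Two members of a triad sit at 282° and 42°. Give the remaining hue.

162°

A triad spaces three hues 120° apart.
The full set is {42°, 162°, 282°}.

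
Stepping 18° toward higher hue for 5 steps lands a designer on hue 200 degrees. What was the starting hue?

5 steps of 18° (toward higher hue) give a net shift of +90°.
Start = end − shift: 200 − 90 = 110°

110°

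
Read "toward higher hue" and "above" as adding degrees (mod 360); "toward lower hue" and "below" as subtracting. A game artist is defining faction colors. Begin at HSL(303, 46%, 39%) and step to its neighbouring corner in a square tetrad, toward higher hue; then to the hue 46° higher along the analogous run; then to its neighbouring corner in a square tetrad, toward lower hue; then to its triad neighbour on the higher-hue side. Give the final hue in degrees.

109°

303 + 90 = 393 → 393 − 360 = 33°   (square ↑)
33 + 46 = 79°   (analog 46° ↑)
79 − 90 = -11 → -11 + 360 = 349°   (square ↓)
349 + 120 = 469 → 469 − 360 = 109°   (triadic ↑)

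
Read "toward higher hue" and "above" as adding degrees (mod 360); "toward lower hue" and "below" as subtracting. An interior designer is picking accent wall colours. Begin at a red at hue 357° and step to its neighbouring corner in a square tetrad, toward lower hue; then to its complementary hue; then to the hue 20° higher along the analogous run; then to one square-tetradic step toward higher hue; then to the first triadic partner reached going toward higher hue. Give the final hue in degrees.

357 − 90 = 267°   (square ↓)
267 + 180 = 447 → 447 − 360 = 87°   (complement)
87 + 20 = 107°   (analog 20° ↑)
107 + 90 = 197°   (square ↑)
197 + 120 = 317°   (triadic ↑)

317°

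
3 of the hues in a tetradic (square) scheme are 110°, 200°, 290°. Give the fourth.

20°

A square tetradic scheme places four hues every 90°.
The full set through 110° is {20°, 110°, 200°, 290°}.
Given {110°, 200°, 290°}, the missing hue is 20°.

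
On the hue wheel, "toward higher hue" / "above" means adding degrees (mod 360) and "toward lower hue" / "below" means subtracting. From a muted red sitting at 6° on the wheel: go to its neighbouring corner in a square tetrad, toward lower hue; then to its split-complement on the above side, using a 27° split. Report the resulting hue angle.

123°

−90° (square ↓): 6 − 90 = -84 → -84 + 360 = 276°
+207° (split-comp 27° ↑): 276 + 207 = 483 → 483 − 360 = 123°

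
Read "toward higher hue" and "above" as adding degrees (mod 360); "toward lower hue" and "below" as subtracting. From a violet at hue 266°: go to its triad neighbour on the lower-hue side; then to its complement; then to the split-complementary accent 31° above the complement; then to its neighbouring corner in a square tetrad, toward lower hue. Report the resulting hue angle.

87°

−120° (triadic ↓): 266 − 120 = 146°
+180° (complement): 146 + 180 = 326°
+211° (split-comp 31° ↑): 326 + 211 = 537 → 537 − 360 = 177°
−90° (square ↓): 177 − 90 = 87°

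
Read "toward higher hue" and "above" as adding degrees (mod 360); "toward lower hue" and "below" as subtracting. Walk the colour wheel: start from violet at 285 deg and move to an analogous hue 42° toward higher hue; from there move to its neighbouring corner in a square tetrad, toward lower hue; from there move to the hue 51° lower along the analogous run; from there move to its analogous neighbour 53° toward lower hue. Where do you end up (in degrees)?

analog 42° ↑ +42°: 285 + 42 = 327°
square ↓ −90°: 327 − 90 = 237°
analog 51° ↓ −51°: 237 − 51 = 186°
analog 53° ↓ −53°: 186 − 53 = 133°

133°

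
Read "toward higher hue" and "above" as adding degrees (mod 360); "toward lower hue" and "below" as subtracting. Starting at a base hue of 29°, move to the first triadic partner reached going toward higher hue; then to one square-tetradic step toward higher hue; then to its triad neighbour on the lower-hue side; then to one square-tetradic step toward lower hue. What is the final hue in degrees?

triadic ↑ +120°: 29 + 120 = 149°
square ↑ +90°: 149 + 90 = 239°
triadic ↓ −120°: 239 − 120 = 119°
square ↓ −90°: 119 − 90 = 29°

29°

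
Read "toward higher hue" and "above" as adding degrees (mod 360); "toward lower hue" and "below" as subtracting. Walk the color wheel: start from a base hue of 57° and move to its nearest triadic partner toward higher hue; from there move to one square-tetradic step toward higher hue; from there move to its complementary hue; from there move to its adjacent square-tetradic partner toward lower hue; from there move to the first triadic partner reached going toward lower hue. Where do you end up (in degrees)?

triadic ↑ +120°: 57 + 120 = 177°
square ↑ +90°: 177 + 90 = 267°
complement +180°: 267 + 180 = 447 → 447 − 360 = 87°
square ↓ −90°: 87 − 90 = -3 → -3 + 360 = 357°
triadic ↓ −120°: 357 − 120 = 237°

237°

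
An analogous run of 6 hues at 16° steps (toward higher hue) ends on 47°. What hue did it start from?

5 steps of 16° (toward higher hue) give a net shift of +80°.
Start = end − shift: 47 − 80 = -33 → -33 + 360 = 327°

327°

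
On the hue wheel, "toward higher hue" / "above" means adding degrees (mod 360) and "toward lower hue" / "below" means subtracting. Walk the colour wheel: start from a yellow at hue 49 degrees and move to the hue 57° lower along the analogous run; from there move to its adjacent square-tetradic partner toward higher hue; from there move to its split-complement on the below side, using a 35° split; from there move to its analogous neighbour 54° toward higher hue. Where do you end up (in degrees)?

−57° (analog 57° ↓): 49 − 57 = -8 → -8 + 360 = 352°
+90° (square ↑): 352 + 90 = 442 → 442 − 360 = 82°
+145° (split-comp 35° ↓): 82 + 145 = 227°
+54° (analog 54° ↑): 227 + 54 = 281°

281°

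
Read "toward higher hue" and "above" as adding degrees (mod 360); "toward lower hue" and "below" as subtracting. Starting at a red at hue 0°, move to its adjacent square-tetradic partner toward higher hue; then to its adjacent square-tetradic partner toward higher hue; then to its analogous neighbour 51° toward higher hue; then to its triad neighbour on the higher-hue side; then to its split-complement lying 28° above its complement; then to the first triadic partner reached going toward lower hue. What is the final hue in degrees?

79°

square ↑ +90°: 0 + 90 = 90°
square ↑ +90°: 90 + 90 = 180°
analog 51° ↑ +51°: 180 + 51 = 231°
triadic ↑ +120°: 231 + 120 = 351°
split-comp 28° ↑ +208°: 351 + 208 = 559 → 559 − 360 = 199°
triadic ↓ −120°: 199 − 120 = 79°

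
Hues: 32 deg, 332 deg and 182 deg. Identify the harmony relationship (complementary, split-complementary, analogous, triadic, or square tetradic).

split-complementary

Sort the hues: 32°, 182°, 332°.
Successive gaps around the wheel: 150°, 150°, 60°.
Two 150° gaps and one 60° gap — a base hue opposite a pair of accents 30° either side of its complement — is the split-complementary pattern.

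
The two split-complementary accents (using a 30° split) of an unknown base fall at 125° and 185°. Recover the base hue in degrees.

335°

The accents sit 30° either side of the complement, so the complement is their short-arc midpoint on the wheel.
Short-arc midpoint of 125° and 185°: 155°.
Base is 180° from the complement: 155 − 180 = -25 → -25 + 360 = 335°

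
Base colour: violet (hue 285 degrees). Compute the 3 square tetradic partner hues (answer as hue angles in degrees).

15°, 105°, 195°

A square tetradic scheme places four hues every 90°.
285 + 90 = 375 → 375 − 360 = 15°
285 + 180 = 465 → 465 − 360 = 105°
285 + 270 = 555 → 555 − 360 = 195°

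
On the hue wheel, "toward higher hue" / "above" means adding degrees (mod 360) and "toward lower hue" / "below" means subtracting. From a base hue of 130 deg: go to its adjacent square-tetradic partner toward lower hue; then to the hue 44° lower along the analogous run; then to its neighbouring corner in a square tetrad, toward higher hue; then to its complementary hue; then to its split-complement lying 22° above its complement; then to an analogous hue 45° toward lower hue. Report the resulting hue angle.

63°

130 − 90 = 40°   (square ↓)
40 − 44 = -4 → -4 + 360 = 356°   (analog 44° ↓)
356 + 90 = 446 → 446 − 360 = 86°   (square ↑)
86 + 180 = 266°   (complement)
266 + 202 = 468 → 468 − 360 = 108°   (split-comp 22° ↑)
108 − 45 = 63°   (analog 45° ↓)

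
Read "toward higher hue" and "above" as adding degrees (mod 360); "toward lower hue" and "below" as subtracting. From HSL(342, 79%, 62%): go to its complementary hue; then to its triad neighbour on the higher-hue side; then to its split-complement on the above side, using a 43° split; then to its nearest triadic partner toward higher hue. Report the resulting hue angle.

342 + 180 = 522 → 522 − 360 = 162°   (complement)
162 + 120 = 282°   (triadic ↑)
282 + 223 = 505 → 505 − 360 = 145°   (split-comp 43° ↑)
145 + 120 = 265°   (triadic ↑)

265°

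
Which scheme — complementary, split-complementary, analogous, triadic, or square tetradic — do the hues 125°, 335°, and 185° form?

Sort the hues: 125°, 185°, 335°.
Successive gaps around the wheel: 60°, 150°, 150°.
Two 150° gaps and one 60° gap — a base hue opposite a pair of accents 30° either side of its complement — is the split-complementary pattern.

split-complementary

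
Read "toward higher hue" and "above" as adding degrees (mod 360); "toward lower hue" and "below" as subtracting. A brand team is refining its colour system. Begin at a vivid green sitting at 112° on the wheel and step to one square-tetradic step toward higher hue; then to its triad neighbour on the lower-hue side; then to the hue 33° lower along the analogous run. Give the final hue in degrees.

112 + 90 = 202°   (square ↑)
202 − 120 = 82°   (triadic ↓)
82 − 33 = 49°   (analog 33° ↓)

49°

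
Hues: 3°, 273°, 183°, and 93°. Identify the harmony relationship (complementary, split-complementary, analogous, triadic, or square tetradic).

square tetradic

Sort the hues: 3°, 93°, 183°, 273°.
Successive gaps around the wheel: 90°, 90°, 90°, 90°.
Four hues every 90° form a square tetradic scheme.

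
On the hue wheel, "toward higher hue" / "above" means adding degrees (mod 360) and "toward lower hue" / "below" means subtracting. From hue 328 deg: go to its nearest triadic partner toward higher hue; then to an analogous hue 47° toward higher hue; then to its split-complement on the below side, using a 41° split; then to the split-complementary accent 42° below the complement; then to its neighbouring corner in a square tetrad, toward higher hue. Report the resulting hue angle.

triadic ↑ +120°: 328 + 120 = 448 → 448 − 360 = 88°
analog 47° ↑ +47°: 88 + 47 = 135°
split-comp 41° ↓ +139°: 135 + 139 = 274°
split-comp 42° ↓ +138°: 274 + 138 = 412 → 412 − 360 = 52°
square ↑ +90°: 52 + 90 = 142°

142°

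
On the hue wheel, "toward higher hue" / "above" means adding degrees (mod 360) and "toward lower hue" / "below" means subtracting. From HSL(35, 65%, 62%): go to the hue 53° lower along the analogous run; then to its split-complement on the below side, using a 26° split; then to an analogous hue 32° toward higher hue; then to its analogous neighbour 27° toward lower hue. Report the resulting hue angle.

141°

analog 53° ↓ −53°: 35 − 53 = -18 → -18 + 360 = 342°
split-comp 26° ↓ +154°: 342 + 154 = 496 → 496 − 360 = 136°
analog 32° ↑ +32°: 136 + 32 = 168°
analog 27° ↓ −27°: 168 − 27 = 141°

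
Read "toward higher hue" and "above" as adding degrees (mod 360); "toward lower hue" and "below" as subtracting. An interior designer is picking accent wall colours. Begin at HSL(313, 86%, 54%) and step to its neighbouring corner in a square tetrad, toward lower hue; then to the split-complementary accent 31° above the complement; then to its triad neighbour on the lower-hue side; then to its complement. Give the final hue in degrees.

−90° (square ↓): 313 − 90 = 223°
+211° (split-comp 31° ↑): 223 + 211 = 434 → 434 − 360 = 74°
−120° (triadic ↓): 74 − 120 = -46 → -46 + 360 = 314°
+180° (complement): 314 + 180 = 494 → 494 − 360 = 134°

134°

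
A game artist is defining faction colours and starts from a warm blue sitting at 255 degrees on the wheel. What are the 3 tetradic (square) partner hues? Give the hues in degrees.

A square tetradic scheme places four hues every 90°.
255 + 90 = 345°
255 + 180 = 435 → 435 − 360 = 75°
255 + 270 = 525 → 525 − 360 = 165°

345°, 75° and 165°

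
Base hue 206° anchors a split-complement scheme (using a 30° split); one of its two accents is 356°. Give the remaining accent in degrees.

56°

Split-complementary hues sit 30° either side of the complement.
Complement of the base 206°: 206 + 180 = 386 → 386 − 360 = 26°
The given accent 356° is 30° one side of 26°; the other accent sits 30° the other side: 26 + 30 = 56°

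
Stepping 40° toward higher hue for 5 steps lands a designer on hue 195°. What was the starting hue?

5 steps of 40° (toward higher hue) give a net shift of +200°.
Start = end − shift: 195 − 200 = -5 → -5 + 360 = 355°

355°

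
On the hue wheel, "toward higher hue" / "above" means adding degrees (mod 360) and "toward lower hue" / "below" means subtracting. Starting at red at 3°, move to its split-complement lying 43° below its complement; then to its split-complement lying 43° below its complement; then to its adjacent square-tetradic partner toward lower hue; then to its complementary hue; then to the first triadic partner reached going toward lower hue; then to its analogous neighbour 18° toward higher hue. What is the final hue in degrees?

265°

3 + 137 = 140°   (split-comp 43° ↓)
140 + 137 = 277°   (split-comp 43° ↓)
277 − 90 = 187°   (square ↓)
187 + 180 = 367 → 367 − 360 = 7°   (complement)
7 − 120 = -113 → -113 + 360 = 247°   (triadic ↓)
247 + 18 = 265°   (analog 18° ↑)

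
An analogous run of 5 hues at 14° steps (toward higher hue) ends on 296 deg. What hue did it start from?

4 steps of 14° (toward higher hue) give a net shift of +56°.
Start = end − shift: 296 − 56 = 240°

240°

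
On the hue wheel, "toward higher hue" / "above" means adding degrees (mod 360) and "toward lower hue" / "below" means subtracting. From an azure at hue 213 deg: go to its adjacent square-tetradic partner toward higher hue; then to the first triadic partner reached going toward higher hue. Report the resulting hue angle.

63°

213 + 90 = 303°   (square ↑)
303 + 120 = 423 → 423 − 360 = 63°   (triadic ↑)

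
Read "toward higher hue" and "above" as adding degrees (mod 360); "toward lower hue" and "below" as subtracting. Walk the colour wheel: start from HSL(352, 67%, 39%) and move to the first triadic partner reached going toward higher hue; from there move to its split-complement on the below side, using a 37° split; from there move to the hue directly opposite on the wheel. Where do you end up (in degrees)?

352 + 120 = 472 → 472 − 360 = 112°   (triadic ↑)
112 + 143 = 255°   (split-comp 37° ↓)
255 + 180 = 435 → 435 − 360 = 75°   (complement)

75°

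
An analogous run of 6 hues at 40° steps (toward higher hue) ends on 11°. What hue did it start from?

5 steps of 40° (toward higher hue) give a net shift of +200°.
Start = end − shift: 11 − 200 = -189 → -189 + 360 = 171°

171°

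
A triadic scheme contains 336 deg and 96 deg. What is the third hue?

216°

A triad spaces three hues 120° apart.
The full set is {96°, 216°, 336°}.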